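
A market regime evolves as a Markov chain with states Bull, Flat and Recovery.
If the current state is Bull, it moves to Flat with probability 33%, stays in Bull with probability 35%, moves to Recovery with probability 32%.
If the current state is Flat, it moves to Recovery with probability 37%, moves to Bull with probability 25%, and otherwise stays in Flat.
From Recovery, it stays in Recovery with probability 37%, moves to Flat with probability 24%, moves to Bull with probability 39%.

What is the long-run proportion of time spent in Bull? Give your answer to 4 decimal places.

0.3327

Let the stationary distribution be π with π = πP and π_1 + π_2 + π_3 = 1.
π_1 = 0.35·π_1 + 0.25·π_2 + 0.39·π_3
π_2 = 0.33·π_1 + 0.38·π_2 + 0.24·π_3
Solving with the normalization constraint gives π = (0.3327, 0.3139, 0.3534).
So the stationary probability of Bull is 0.3327.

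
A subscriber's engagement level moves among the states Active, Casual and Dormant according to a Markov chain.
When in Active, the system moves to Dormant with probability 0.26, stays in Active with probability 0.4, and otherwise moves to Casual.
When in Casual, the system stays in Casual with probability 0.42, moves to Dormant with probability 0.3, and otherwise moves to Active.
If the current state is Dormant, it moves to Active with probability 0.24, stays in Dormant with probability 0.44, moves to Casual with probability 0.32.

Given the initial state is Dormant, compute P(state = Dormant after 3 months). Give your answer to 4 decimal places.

Propagate the distribution vector 3 months from Dormant.
After 0 months: (0.0000, 0.0000, 1.0000)
After 1 month: (0.2400, 0.3200, 0.4400)
After 2 months: (0.2912, 0.3568, 0.3520)
After 3 months: (0.3009, 0.3615, 0.3376)
P(in Dormant after 3 months) = 0.3376

0.3376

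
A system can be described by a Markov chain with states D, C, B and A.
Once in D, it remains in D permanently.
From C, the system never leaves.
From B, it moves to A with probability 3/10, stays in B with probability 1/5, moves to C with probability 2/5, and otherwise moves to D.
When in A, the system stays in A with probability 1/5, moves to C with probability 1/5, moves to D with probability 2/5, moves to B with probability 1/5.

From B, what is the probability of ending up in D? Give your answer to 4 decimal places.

Let h(s) be the probability of absorption at D starting from transient state s. Then h(D) = 1 and h(C) = 0. By first-step analysis:
h(B) = 0.1·1 + 0.4·0 + 0.2·h(B) + 0.3·h(A)
h(A) = 0.4·1 + 0.2·0 + 0.2·h(B) + 0.2·h(A)
Solving: h(B) = 0.3448, h(A) = 0.5862.
Starting from B, the probability is 0.3448.

0.3448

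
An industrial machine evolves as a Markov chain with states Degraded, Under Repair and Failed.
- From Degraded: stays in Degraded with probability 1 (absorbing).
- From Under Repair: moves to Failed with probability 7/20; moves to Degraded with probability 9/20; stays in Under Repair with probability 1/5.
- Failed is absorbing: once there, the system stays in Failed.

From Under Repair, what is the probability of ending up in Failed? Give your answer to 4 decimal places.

Let h(s) be the probability of absorption at Failed starting from transient state s. Then h(Failed) = 1 and h(Degraded) = 0. By first-step analysis:
h(Under Repair) = 0.45·0 + 0.2·h(Under Repair) + 0.35·1
Solving: h(Under Repair) = 0.4375.
Starting from Under Repair, the probability is 0.4375.

0.4375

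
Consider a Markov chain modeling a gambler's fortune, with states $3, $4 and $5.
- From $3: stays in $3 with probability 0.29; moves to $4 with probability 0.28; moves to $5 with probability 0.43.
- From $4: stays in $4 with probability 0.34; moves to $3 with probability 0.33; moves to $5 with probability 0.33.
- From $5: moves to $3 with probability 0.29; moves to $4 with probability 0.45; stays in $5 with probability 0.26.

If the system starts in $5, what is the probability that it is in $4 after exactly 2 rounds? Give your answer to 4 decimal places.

0.3512

Sum over the intermediate state after 1 round:
P = P($5→$3)·P($3→$4) + P($5→$4)·P($4→$4) + P($5→$5)·P($5→$4)
  = 0.29×0.28 + 0.45×0.34 + 0.26×0.45
  = 0.0812 + 0.1530 + 0.1170 = 0.3512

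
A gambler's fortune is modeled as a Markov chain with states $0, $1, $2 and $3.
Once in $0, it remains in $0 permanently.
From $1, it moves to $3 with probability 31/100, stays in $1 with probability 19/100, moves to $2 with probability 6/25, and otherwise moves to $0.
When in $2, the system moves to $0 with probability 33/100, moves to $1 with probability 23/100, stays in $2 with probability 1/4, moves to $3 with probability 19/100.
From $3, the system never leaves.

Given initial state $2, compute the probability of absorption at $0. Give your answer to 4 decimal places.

0.5923

Let h(s) be the probability of absorption at $0 starting from transient state s. Then h($0) = 1 and h($3) = 0. By first-step analysis:
h($1) = 0.26·1 + 0.19·h($1) + 0.24·h($2) + 0.31·0
h($2) = 0.33·1 + 0.23·h($1) + 0.25·h($2) + 0.19·0
Solving: h($1) = 0.4965, h($2) = 0.5923.
Starting from $2, the probability is 0.5923.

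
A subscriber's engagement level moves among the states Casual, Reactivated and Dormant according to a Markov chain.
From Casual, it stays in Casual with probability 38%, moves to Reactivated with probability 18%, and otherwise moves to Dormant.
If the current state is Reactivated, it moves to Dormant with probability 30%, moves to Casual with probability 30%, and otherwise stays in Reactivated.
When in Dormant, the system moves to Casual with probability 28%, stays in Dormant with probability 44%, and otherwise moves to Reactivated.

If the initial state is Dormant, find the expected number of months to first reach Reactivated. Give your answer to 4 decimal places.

4.0179

Let t(s) be the expected number of months to first reach Reactivated from state s, with t(Reactivated) = 0. Conditioning on the first month:
t(Casual) = 1 + 0.38·t(Casual) + 0.44·t(Dormant)
t(Dormant) = 1 + 0.28·t(Casual) + 0.44·t(Dormant)
Solving: t(Casual) = 4.4643, t(Dormant) = 4.0179.
Expected months from Dormant to Reactivated: 4.0179.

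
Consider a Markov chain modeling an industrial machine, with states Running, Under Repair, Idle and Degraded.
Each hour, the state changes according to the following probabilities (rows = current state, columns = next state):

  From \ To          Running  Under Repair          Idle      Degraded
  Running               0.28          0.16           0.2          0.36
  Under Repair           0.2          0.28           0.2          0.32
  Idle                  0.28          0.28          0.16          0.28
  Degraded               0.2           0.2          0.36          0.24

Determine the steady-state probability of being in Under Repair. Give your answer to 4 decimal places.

Let the stationary distribution be π with π = πP and π_1 + π_2 + π_3 + π_4 = 1.
π_1 = 0.28·π_1 + 0.2·π_2 + 0.28·π_3 + 0.2·π_4
π_2 = 0.16·π_1 + 0.28·π_2 + 0.28·π_3 + 0.2·π_4
π_3 = 0.2·π_1 + 0.2·π_2 + 0.16·π_3 + 0.36·π_4
Solving with the normalization constraint gives π = (0.2381, 0.2277, 0.2379, 0.2963).
So the stationary probability of Under Repair is 0.2277.

0.2277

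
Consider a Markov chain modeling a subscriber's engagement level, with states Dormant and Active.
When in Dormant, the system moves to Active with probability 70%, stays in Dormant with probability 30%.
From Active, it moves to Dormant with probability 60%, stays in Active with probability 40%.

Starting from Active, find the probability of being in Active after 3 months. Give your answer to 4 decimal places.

0.5260

Propagate the distribution vector 3 months from Active.
After 0 months: (0.0000, 1.0000)
After 1 month: (0.6000, 0.4000)
After 2 months: (0.4200, 0.5800)
After 3 months: (0.4740, 0.5260)
P(in Active after 3 months) = 0.5260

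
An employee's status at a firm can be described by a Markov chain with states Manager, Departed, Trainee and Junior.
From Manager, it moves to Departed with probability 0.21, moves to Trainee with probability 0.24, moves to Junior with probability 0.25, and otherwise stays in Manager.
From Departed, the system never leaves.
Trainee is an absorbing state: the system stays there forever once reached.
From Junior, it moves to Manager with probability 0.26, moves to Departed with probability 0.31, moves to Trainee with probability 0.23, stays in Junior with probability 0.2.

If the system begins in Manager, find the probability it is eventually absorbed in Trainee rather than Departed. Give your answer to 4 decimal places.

Let h(s) be the probability of absorption at Trainee starting from transient state s. Then h(Trainee) = 1 and h(Departed) = 0. By first-step analysis:
h(Manager) = 0.3·h(Manager) + 0.21·0 + 0.24·1 + 0.25·h(Junior)
h(Junior) = 0.26·h(Manager) + 0.31·0 + 0.23·1 + 0.2·h(Junior)
Solving: h(Manager) = 0.5040, h(Junior) = 0.4513.
Starting from Manager, the probability is 0.5040.

0.5040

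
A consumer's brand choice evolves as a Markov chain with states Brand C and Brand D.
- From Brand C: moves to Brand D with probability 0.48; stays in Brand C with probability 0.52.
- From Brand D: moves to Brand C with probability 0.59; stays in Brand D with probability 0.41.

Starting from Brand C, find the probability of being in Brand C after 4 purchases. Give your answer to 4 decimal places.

Propagate the distribution vector 4 purchases from Brand C.
After 0 purchases: (1.0000, 0.0000)
After 1 purchase: (0.5200, 0.4800)
After 2 purchases: (0.5536, 0.4464)
After 3 purchases: (0.5512, 0.4488)
After 4 purchases: (0.5514, 0.4486)
P(in Brand C after 4 purchases) = 0.5514

0.5514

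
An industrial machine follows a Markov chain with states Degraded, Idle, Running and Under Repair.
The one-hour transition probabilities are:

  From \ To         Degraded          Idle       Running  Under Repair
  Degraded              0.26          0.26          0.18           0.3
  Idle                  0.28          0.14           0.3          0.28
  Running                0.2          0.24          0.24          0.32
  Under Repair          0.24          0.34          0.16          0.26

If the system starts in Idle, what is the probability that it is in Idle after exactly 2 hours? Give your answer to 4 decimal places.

0.2596

Propagate the distribution vector 2 hours from Idle.
After 0 hours: (0.0000, 1.0000, 0.0000, 0.0000)
After 1 hour: (0.2800, 0.1400, 0.3000, 0.2800)
After 2 hours: (0.2392, 0.2596, 0.2092, 0.2920)
P(in Idle after 2 hours) = 0.2596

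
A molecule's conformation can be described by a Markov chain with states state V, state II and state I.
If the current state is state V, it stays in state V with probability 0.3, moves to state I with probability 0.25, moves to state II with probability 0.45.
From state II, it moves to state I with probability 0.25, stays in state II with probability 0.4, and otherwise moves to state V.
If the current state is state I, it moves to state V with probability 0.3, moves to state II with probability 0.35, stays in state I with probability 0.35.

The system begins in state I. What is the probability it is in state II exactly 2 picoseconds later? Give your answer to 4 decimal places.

Sum over the intermediate state after 1 picosecond:
P = P(state I→state V)·P(state V→state II) + P(state I→state II)·P(state II→state II) + P(state I→state I)·P(state I→state II)
  = 0.3×0.45 + 0.35×0.4 + 0.35×0.35
  = 0.1350 + 0.1400 + 0.1225 = 0.3975

0.3975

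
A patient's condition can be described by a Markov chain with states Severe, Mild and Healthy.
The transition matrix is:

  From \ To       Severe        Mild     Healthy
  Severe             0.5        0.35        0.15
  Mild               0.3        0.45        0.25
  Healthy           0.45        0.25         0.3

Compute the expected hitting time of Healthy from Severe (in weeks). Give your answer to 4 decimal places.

Let t(s) be the expected number of weeks to first reach Healthy from state s, with t(Healthy) = 0. Conditioning on the first week:
t(Severe) = 1 + 0.5·t(Severe) + 0.35·t(Mild)
t(Mild) = 1 + 0.3·t(Severe) + 0.45·t(Mild)
Solving: t(Severe) = 5.2941, t(Mild) = 4.7059.
Expected weeks from Severe to Healthy: 5.2941.

5.2941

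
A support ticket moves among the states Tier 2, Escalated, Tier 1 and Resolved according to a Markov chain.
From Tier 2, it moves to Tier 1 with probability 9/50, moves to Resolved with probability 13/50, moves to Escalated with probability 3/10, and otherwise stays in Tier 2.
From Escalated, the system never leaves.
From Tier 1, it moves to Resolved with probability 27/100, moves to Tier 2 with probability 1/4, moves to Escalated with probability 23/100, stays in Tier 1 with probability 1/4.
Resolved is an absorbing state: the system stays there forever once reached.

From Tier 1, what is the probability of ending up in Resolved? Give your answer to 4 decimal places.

Let h(s) be the probability of absorption at Resolved starting from transient state s. Then h(Resolved) = 1 and h(Escalated) = 0. By first-step analysis:
h(Tier 2) = 0.26·h(Tier 2) + 0.3·0 + 0.18·h(Tier 1) + 0.26·1
h(Tier 1) = 0.25·h(Tier 2) + 0.23·0 + 0.25·h(Tier 1) + 0.27·1
Solving: h(Tier 2) = 0.4776, h(Tier 1) = 0.5192.
Starting from Tier 1, the probability is 0.5192.

0.5192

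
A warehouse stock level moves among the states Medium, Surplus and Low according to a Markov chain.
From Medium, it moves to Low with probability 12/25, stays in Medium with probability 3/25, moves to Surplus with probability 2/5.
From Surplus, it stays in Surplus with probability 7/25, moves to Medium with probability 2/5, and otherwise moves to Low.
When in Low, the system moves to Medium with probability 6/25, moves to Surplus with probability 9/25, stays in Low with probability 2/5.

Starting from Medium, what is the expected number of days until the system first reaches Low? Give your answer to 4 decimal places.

Let t(s) be the expected number of days to first reach Low from state s, with t(Low) = 0. Conditioning on the first day:
t(Medium) = 1 + 0.12·t(Medium) + 0.4·t(Surplus)
t(Surplus) = 1 + 0.4·t(Medium) + 0.28·t(Surplus)
Solving: t(Medium) = 2.3649, t(Surplus) = 2.7027.
Expected days from Medium to Low: 2.3649.

2.3649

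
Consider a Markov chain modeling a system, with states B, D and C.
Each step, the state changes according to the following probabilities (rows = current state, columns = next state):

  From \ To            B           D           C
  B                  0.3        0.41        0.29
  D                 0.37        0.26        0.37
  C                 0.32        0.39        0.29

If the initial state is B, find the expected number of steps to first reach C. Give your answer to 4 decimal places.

Let t(s) be the expected number of steps to first reach C from state s, with t(C) = 0. Conditioning on the first step:
t(B) = 1 + 0.3·t(B) + 0.41·t(D)
t(D) = 1 + 0.37·t(B) + 0.26·t(D)
Solving: t(B) = 3.1395, t(D) = 2.9211.
Expected steps from B to C: 3.1395.

3.1395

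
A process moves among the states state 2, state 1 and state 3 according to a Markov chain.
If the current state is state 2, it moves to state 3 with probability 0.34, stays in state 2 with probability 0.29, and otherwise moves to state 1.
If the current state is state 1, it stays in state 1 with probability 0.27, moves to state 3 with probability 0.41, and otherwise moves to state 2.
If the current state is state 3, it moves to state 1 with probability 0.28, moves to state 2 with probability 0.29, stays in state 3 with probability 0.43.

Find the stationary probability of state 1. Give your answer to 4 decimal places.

Let the stationary distribution be π with π = πP and π_1 + π_2 + π_3 = 1.
π_1 = 0.29·π_1 + 0.32·π_2 + 0.29·π_3
π_2 = 0.37·π_1 + 0.27·π_2 + 0.28·π_3
Solving with the normalization constraint gives π = (0.2991, 0.3039, 0.3970).
So the stationary probability of state 1 is 0.3039.

0.3039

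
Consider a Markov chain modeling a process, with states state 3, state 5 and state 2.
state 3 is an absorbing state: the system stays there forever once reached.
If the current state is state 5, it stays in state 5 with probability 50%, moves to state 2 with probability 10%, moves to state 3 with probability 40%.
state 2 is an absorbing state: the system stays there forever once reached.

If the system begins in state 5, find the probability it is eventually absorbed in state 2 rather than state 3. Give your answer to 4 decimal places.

0.2000

Let h(s) be the probability of absorption at state 2 starting from transient state s. Then h(state 2) = 1 and h(state 3) = 0. By first-step analysis:
h(state 5) = 0.4·0 + 0.5·h(state 5) + 0.1·1
Solving: h(state 5) = 0.2000.
Starting from state 5, the probability is 0.2000.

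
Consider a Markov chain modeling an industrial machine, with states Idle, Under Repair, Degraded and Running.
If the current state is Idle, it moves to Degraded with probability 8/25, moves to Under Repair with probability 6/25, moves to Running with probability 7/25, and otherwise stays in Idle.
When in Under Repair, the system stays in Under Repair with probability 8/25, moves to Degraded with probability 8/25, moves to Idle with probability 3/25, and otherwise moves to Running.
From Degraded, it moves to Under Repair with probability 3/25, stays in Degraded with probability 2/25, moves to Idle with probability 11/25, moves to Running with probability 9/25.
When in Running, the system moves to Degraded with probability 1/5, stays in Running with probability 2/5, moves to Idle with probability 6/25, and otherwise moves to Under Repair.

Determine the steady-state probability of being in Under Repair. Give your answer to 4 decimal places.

0.2027

Let the stationary distribution be π with π = πP and π_1 + π_2 + π_3 + π_4 = 1.
π_1 = 0.16·π_1 + 0.12·π_2 + 0.44·π_3 + 0.24·π_4
π_2 = 0.24·π_1 + 0.32·π_2 + 0.12·π_3 + 0.16·π_4
π_3 = 0.32·π_1 + 0.32·π_2 + 0.08·π_3 + 0.2·π_4
Solving with the normalization constraint gives π = (0.2416, 0.2027, 0.2262, 0.3295).
So the stationary probability of Under Repair is 0.2027.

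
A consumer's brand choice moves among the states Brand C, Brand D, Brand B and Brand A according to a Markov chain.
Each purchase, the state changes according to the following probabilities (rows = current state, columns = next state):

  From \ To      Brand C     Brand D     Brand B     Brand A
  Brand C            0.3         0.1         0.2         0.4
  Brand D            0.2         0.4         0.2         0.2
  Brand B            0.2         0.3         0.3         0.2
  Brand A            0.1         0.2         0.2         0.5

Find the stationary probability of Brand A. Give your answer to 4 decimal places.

Let the stationary distribution be π with π = πP and π_1 + π_2 + π_3 + π_4 = 1.
π_1 = 0.3·π_1 + 0.2·π_2 + 0.2·π_3 + 0.1·π_4
π_2 = 0.1·π_1 + 0.4·π_2 + 0.3·π_3 + 0.2·π_4
π_3 = 0.2·π_1 + 0.2·π_2 + 0.3·π_3 + 0.2·π_4
Solving with the normalization constraint gives π = (0.1846, 0.2547, 0.2222, 0.3385).
So the stationary probability of Brand A is 0.3385.

0.3385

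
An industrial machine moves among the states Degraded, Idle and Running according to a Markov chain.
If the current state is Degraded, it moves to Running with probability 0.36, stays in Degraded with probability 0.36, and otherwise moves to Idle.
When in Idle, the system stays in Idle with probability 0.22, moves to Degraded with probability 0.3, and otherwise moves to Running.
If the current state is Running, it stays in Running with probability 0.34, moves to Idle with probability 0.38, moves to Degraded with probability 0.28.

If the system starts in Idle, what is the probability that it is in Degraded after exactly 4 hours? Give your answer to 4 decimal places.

0.3109

Propagate the distribution vector 4 hours from Idle.
After 0 hours: (0.0000, 1.0000, 0.0000)
After 1 hour: (0.3000, 0.2200, 0.4800)
After 2 hours: (0.3084, 0.3148, 0.3768)
After 3 hours: (0.3110, 0.2988, 0.3902)
After 4 hours: (0.3109, 0.3011, 0.3881)
P(in Degraded after 4 hours) = 0.3109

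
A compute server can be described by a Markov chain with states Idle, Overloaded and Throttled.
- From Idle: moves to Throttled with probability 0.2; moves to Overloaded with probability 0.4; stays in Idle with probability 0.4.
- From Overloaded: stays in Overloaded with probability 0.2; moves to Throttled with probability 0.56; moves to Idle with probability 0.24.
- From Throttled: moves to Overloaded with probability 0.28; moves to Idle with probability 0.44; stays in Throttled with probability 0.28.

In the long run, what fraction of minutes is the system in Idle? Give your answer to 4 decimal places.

Let the stationary distribution be π with π = πP and π_1 + π_2 + π_3 = 1.
π_1 = 0.4·π_1 + 0.24·π_2 + 0.44·π_3
π_2 = 0.4·π_1 + 0.2·π_2 + 0.28·π_3
Solving with the normalization constraint gives π = (0.3654, 0.2999, 0.3347).
So the stationary probability of Idle is 0.3654.

0.3654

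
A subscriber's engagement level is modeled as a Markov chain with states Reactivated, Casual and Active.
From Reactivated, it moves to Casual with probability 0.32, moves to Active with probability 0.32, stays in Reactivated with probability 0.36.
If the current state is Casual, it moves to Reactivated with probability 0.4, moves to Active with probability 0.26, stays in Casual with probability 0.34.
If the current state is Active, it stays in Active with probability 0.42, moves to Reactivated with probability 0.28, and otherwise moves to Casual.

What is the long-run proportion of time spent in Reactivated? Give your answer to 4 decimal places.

0.3460

Let the stationary distribution be π with π = πP and π_1 + π_2 + π_3 = 1.
π_1 = 0.36·π_1 + 0.4·π_2 + 0.28·π_3
π_2 = 0.32·π_1 + 0.34·π_2 + 0.3·π_3
Solving with the normalization constraint gives π = (0.3460, 0.3197, 0.3342).
So the stationary probability of Reactivated is 0.3460.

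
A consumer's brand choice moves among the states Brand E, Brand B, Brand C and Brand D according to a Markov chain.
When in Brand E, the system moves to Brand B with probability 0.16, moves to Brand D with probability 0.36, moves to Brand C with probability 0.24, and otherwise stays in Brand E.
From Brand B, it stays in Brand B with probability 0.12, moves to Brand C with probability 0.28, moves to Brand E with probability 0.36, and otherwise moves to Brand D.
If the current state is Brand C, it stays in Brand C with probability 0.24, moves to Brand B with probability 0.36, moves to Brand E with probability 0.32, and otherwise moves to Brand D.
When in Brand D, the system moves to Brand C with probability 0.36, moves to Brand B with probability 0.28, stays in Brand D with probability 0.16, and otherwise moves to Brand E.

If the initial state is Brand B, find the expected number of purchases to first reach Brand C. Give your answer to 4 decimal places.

Let t(s) be the expected number of purchases to first reach Brand C from state s, with t(Brand C) = 0. Conditioning on the first purchase:
t(Brand E) = 1 + 0.24·t(Brand E) + 0.16·t(Brand B) + 0.36·t(Brand D)
t(Brand B) = 1 + 0.36·t(Brand E) + 0.12·t(Brand B) + 0.24·t(Brand D)
t(Brand D) = 1 + 0.2·t(Brand E) + 0.28·t(Brand B) + 0.16·t(Brand D)
Solving: t(Brand E) = 3.5560, t(Brand B) = 3.4613, t(Brand D) = 3.1909.
Expected purchases from Brand B to Brand C: 3.4613.

3.4613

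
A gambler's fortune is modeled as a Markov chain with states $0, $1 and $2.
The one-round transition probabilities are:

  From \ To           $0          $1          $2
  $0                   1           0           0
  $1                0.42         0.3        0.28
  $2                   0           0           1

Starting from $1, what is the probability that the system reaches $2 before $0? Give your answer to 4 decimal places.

Let h(s) be the probability of absorption at $2 starting from transient state s. Then h($2) = 1 and h($0) = 0. By first-step analysis:
h($1) = 0.42·0 + 0.3·h($1) + 0.28·1
Solving: h($1) = 0.4000.
Starting from $1, the probability is 0.4000.

0.4000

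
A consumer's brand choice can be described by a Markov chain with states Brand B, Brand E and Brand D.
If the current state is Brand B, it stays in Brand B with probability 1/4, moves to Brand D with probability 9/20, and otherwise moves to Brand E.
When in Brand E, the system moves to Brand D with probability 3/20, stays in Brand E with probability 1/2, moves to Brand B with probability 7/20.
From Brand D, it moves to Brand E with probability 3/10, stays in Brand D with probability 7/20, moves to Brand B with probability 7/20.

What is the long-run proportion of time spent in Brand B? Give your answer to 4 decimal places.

Let the stationary distribution be π with π = πP and π_1 + π_2 + π_3 = 1.
π_1 = 0.25·π_1 + 0.35·π_2 + 0.35·π_3
π_2 = 0.3·π_1 + 0.5·π_2 + 0.3·π_3
Solving with the normalization constraint gives π = (0.3182, 0.3750, 0.3068).
So the stationary probability of Brand B is 0.3182.

0.3182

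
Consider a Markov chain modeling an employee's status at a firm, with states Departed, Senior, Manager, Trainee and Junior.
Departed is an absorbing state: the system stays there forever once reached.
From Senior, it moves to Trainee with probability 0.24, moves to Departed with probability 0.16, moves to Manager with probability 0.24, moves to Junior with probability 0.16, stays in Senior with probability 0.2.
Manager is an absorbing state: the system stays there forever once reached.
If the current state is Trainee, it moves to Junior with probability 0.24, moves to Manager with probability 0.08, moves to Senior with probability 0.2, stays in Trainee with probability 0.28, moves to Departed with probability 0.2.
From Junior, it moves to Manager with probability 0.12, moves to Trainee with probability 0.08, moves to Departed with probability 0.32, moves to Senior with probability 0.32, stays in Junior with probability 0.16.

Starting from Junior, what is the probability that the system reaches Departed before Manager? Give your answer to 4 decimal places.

Let h(s) be the probability of absorption at Departed starting from transient state s. Then h(Departed) = 1 and h(Manager) = 0. By first-step analysis:
h(Senior) = 0.16·1 + 0.2·h(Senior) + 0.24·0 + 0.24·h(Trainee) + 0.16·h(Junior)
h(Trainee) = 0.2·1 + 0.2·h(Senior) + 0.08·0 + 0.28·h(Trainee) + 0.24·h(Junior)
h(Junior) = 0.32·1 + 0.32·h(Senior) + 0.12·0 + 0.08·h(Trainee) + 0.16·h(Junior)
Solving: h(Senior) = 0.5181, h(Trainee) = 0.6346, h(Junior) = 0.6388.
Starting from Junior, the probability is 0.6388.

0.6388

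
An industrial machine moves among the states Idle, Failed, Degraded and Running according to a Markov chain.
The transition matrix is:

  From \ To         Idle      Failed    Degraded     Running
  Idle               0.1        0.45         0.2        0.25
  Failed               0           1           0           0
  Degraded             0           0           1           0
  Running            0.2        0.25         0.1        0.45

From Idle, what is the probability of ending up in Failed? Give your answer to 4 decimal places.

0.6966

Let h(s) be the probability of absorption at Failed starting from transient state s. Then h(Failed) = 1 and h(Degraded) = 0. By first-step analysis:
h(Idle) = 0.1·h(Idle) + 0.45·1 + 0.2·0 + 0.25·h(Running)
h(Running) = 0.2·h(Idle) + 0.25·1 + 0.1·0 + 0.45·h(Running)
Solving: h(Idle) = 0.6966, h(Running) = 0.7079.
Starting from Idle, the probability is 0.6966.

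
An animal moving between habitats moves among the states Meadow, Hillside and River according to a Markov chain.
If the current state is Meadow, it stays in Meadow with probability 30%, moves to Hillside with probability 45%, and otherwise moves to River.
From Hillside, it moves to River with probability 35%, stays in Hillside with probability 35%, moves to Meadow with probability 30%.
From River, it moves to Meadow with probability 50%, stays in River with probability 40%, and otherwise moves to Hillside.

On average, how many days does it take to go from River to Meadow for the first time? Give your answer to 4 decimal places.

Let t(s) be the expected number of days to first reach Meadow from state s, with t(Meadow) = 0. Conditioning on the first day:
t(Hillside) = 1 + 0.35·t(Hillside) + 0.35·t(River)
t(River) = 1 + 0.1·t(Hillside) + 0.4·t(River)
Solving: t(Hillside) = 2.6761, t(River) = 2.1127.
Expected days from River to Meadow: 2.1127.

2.1127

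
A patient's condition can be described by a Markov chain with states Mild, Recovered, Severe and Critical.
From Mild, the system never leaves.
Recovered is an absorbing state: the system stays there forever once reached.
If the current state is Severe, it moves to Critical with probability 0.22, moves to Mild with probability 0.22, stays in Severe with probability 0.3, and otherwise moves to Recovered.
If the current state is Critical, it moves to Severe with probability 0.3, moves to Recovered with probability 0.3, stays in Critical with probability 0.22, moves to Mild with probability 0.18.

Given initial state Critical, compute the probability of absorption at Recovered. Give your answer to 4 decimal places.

Let h(s) be the probability of absorption at Recovered starting from transient state s. Then h(Recovered) = 1 and h(Mild) = 0. By first-step analysis:
h(Severe) = 0.22·0 + 0.26·1 + 0.3·h(Severe) + 0.22·h(Critical)
h(Critical) = 0.18·0 + 0.3·1 + 0.3·h(Severe) + 0.22·h(Critical)
Solving: h(Severe) = 0.5600, h(Critical) = 0.6000.
Starting from Critical, the probability is 0.6000.

0.6000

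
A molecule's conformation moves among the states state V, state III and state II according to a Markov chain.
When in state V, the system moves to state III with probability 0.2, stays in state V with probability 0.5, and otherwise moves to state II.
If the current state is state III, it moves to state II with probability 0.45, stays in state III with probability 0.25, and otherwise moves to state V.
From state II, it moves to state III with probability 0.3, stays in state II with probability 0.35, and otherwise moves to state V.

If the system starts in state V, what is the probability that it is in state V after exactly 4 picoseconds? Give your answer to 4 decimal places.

0.3977

Propagate the distribution vector 4 picoseconds from state V.
After 0 picoseconds: (1.0000, 0.0000, 0.0000)
After 1 picosecond: (0.5000, 0.2000, 0.3000)
After 2 picoseconds: (0.4150, 0.2400, 0.3450)
After 3 picoseconds: (0.4003, 0.2465, 0.3533)
After 4 picoseconds: (0.3977, 0.2477, 0.3546)
P(in state V after 4 picoseconds) = 0.3977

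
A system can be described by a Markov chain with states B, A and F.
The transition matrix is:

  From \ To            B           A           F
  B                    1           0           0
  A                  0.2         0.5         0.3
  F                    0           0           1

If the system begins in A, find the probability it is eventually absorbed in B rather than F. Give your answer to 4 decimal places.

Let h(s) be the probability of absorption at B starting from transient state s. Then h(B) = 1 and h(F) = 0. By first-step analysis:
h(A) = 0.2·1 + 0.5·h(A) + 0.3·0
Solving: h(A) = 0.4000.
Starting from A, the probability is 0.4000.

0.4000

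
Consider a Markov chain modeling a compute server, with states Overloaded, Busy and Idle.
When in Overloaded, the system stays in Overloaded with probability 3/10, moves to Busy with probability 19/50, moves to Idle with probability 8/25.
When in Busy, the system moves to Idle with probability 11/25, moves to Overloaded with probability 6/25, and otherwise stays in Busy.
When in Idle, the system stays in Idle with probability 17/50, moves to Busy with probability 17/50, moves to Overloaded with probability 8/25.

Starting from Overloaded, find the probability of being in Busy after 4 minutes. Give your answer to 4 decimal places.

Propagate the distribution vector 4 minutes from Overloaded.
After 0 minutes: (1.0000, 0.0000, 0.0000)
After 1 minute: (0.3000, 0.3800, 0.3200)
After 2 minutes: (0.2836, 0.3444, 0.3720)
After 3 minutes: (0.2868, 0.3445, 0.3688)
After 4 minutes: (0.2867, 0.3446, 0.3687)
P(in Busy after 4 minutes) = 0.3446

0.3446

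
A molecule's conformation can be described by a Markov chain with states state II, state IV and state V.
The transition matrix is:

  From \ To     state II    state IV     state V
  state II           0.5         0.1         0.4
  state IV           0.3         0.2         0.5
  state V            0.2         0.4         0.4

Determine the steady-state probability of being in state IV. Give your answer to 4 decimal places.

Let the stationary distribution be π with π = πP and π_1 + π_2 + π_3 = 1.
π_1 = 0.5·π_1 + 0.3·π_2 + 0.2·π_3
π_2 = 0.1·π_1 + 0.2·π_2 + 0.4·π_3
Solving with the normalization constraint gives π = (0.3218, 0.2529, 0.4253).
So the stationary probability of state IV is 0.2529.

0.2529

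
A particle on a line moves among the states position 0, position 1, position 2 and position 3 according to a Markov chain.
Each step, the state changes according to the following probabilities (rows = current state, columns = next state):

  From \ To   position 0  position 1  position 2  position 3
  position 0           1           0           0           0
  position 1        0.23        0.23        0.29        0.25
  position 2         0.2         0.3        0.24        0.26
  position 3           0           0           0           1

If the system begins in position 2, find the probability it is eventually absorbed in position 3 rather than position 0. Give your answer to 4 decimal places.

0.5524

Let h(s) be the probability of absorption at position 3 starting from transient state s. Then h(position 3) = 1 and h(position 0) = 0. By first-step analysis:
h(position 1) = 0.23·0 + 0.23·h(position 1) + 0.29·h(position 2) + 0.25·1
h(position 2) = 0.2·0 + 0.3·h(position 1) + 0.24·h(position 2) + 0.26·1
Solving: h(position 1) = 0.5327, h(position 2) = 0.5524.
Starting from position 2, the probability is 0.5524.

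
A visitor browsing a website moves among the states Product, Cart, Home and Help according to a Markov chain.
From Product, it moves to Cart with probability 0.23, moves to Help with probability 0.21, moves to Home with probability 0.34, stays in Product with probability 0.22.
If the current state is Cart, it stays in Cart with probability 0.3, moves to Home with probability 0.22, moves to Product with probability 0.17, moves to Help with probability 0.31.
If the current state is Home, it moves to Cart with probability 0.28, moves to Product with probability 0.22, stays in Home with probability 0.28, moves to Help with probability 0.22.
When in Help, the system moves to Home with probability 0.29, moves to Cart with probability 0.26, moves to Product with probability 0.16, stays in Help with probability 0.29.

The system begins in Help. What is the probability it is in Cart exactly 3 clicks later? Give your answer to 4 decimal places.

0.2707

Propagate the distribution vector 3 clicks from Help.
After 0 clicks: (0.0000, 0.0000, 0.0000, 1.0000)
After 1 click: (0.1600, 0.2600, 0.2900, 0.2900)
After 2 clicks: (0.1896, 0.2714, 0.2769, 0.2621)
After 3 clicks: (0.1907, 0.2707, 0.2777, 0.2609)
P(in Cart after 3 clicks) = 0.2707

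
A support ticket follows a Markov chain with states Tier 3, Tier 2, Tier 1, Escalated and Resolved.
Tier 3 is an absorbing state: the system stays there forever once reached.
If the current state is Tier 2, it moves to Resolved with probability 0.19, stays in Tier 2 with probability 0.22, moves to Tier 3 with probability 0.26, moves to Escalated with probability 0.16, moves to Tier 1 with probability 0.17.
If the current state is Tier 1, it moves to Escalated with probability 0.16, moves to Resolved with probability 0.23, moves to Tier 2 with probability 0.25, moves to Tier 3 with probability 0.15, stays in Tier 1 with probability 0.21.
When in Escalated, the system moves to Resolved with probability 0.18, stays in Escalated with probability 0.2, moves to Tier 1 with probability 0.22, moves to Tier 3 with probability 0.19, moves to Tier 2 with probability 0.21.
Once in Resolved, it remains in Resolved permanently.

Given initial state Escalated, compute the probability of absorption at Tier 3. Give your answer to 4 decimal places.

0.5059

Let h(s) be the probability of absorption at Tier 3 starting from transient state s. Then h(Tier 3) = 1 and h(Resolved) = 0. By first-step analysis:
h(Tier 2) = 0.26·1 + 0.22·h(Tier 2) + 0.17·h(Tier 1) + 0.16·h(Escalated) + 0.19·0
h(Tier 1) = 0.15·1 + 0.25·h(Tier 2) + 0.21·h(Tier 1) + 0.16·h(Escalated) + 0.23·0
h(Escalated) = 0.19·1 + 0.21·h(Tier 2) + 0.22·h(Tier 1) + 0.2·h(Escalated) + 0.18·0
Solving: h(Tier 2) = 0.5379, h(Tier 1) = 0.4626, h(Escalated) = 0.5059.
Starting from Escalated, the probability is 0.5059.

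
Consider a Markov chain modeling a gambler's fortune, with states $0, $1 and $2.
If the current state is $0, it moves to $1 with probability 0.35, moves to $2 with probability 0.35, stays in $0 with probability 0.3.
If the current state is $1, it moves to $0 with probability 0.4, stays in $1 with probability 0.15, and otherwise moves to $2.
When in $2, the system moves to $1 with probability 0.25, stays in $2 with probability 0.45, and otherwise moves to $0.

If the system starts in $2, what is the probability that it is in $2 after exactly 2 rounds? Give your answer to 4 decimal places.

Sum over the intermediate state after 1 round:
P = P($2→$0)·P($0→$2) + P($2→$1)·P($1→$2) + P($2→$2)·P($2→$2)
  = 0.3×0.35 + 0.25×0.45 + 0.45×0.45
  = 0.1050 + 0.1125 + 0.2025 = 0.4200

0.4200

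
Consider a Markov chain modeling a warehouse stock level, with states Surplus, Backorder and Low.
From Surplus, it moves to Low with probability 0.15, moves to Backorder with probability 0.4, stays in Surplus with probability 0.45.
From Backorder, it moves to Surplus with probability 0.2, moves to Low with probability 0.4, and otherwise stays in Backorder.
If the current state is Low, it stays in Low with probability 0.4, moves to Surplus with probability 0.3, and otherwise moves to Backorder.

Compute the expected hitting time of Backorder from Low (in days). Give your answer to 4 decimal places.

Let t(s) be the expected number of days to first reach Backorder from state s, with t(Backorder) = 0. Conditioning on the first day:
t(Surplus) = 1 + 0.45·t(Surplus) + 0.15·t(Low)
t(Low) = 1 + 0.3·t(Surplus) + 0.4·t(Low)
Solving: t(Surplus) = 2.6316, t(Low) = 2.9825.
Expected days from Low to Backorder: 2.9825.

2.9825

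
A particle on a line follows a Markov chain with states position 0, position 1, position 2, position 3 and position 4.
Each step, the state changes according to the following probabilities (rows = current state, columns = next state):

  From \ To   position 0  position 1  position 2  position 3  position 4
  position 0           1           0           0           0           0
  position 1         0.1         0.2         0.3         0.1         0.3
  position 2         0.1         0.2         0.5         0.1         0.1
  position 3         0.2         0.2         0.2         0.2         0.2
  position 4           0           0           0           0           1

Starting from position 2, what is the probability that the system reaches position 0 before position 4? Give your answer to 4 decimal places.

0.4237

Let h(s) be the probability of absorption at position 0 starting from transient state s. Then h(position 0) = 1 and h(position 4) = 0. By first-step analysis:
h(position 1) = 0.1·1 + 0.2·h(position 1) + 0.3·h(position 2) + 0.1·h(position 3) + 0.3·0
h(position 2) = 0.1·1 + 0.2·h(position 1) + 0.5·h(position 2) + 0.1·h(position 3) + 0.1·0
h(position 3) = 0.2·1 + 0.2·h(position 1) + 0.2·h(position 2) + 0.2·h(position 3) + 0.2·0
Solving: h(position 1) = 0.3390, h(position 2) = 0.4237, h(position 3) = 0.4407.
Starting from position 2, the probability is 0.4237.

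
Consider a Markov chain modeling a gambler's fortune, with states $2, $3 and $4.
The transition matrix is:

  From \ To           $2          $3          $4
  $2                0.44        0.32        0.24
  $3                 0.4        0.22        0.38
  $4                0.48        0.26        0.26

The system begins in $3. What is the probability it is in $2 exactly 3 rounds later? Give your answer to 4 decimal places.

Propagate the distribution vector 3 rounds from $3.
After 0 rounds: (0.0000, 1.0000, 0.0000)
After 1 round: (0.4000, 0.2200, 0.3800)
After 2 rounds: (0.4464, 0.2752, 0.2784)
After 3 rounds: (0.4401, 0.2758, 0.2841)
P(in $2 after 3 rounds) = 0.4401

0.4401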